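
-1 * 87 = -87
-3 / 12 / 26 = -1 / 104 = -0.01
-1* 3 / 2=-3 / 2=-1.50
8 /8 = 1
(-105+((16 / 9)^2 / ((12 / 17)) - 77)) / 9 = -43138 / 2187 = -19.72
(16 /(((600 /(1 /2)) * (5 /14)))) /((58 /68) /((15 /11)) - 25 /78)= 3094 /25275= 0.12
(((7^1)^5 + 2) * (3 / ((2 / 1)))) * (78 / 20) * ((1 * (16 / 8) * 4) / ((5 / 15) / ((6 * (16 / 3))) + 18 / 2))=377597376 / 4325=87305.75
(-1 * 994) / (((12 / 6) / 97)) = -48209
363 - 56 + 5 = 312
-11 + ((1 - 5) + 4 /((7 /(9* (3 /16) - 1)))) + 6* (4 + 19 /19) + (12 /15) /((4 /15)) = 515 /28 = 18.39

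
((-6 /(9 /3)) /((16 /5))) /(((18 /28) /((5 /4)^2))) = -875 /576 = -1.52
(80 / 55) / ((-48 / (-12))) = 4 / 11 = 0.36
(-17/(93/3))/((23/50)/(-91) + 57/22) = -425425/2006041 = -0.21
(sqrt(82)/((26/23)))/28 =23 * sqrt(82)/728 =0.29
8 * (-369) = -2952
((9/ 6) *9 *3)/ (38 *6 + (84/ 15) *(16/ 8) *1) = 405/ 2392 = 0.17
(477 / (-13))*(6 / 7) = -2862 / 91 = -31.45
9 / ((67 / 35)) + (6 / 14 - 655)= -304789 / 469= -649.87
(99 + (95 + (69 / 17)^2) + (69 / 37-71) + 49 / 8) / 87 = 12614653 / 7442328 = 1.69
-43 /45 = -0.96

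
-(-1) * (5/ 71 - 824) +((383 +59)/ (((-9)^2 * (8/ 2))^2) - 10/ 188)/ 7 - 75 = -1102156641991/ 1226067192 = -898.94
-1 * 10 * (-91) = 910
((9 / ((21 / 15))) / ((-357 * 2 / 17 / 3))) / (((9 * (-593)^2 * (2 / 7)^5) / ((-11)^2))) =-207515 / 22505536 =-0.01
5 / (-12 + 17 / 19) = -95 / 211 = -0.45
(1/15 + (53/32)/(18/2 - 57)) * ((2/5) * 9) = 741/6400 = 0.12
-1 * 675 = -675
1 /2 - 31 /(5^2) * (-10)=129 /10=12.90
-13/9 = -1.44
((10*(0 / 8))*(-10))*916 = 0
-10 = -10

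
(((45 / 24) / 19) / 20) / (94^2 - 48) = 3 / 5343104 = 0.00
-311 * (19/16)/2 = -5909/32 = -184.66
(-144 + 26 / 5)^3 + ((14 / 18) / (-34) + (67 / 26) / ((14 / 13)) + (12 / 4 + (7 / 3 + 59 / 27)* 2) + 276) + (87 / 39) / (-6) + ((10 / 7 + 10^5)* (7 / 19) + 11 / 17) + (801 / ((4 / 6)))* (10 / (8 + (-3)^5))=-49178947390173187 / 18649858500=-2636960.89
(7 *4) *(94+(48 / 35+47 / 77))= 147812 / 55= 2687.49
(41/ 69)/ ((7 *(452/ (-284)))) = -2911/ 54579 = -0.05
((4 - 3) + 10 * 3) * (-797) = -24707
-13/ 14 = -0.93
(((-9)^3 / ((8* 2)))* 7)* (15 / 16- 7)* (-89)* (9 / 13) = -396487791 / 3328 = -119136.96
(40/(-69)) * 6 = -80/23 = -3.48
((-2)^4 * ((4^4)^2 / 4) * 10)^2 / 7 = 6871947673600 / 7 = 981706810514.29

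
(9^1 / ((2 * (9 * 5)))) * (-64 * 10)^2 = 40960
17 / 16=1.06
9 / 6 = 3 / 2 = 1.50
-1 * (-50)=50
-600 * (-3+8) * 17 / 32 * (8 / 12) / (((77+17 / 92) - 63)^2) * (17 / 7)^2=-103959080 / 3337929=-31.14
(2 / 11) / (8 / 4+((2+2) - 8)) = -1 / 11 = -0.09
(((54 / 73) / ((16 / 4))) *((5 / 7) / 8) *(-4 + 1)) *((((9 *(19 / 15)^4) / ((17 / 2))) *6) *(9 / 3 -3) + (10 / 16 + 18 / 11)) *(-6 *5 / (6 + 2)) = 1208925 / 2877952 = 0.42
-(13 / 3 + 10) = -43 / 3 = -14.33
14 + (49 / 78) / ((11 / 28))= 6692 / 429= 15.60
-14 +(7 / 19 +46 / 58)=-7074 / 551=-12.84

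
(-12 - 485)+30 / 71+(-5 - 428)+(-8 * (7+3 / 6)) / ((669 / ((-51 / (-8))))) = -29454105 / 31666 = -930.15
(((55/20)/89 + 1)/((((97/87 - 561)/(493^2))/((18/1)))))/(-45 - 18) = 7760311521/60692660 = 127.86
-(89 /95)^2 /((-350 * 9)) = 7921 /28428750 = 0.00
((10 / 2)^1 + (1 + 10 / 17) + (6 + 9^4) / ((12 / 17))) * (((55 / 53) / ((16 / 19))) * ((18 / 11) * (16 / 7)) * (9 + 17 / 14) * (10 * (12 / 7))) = 2322065438550 / 309043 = 7513729.28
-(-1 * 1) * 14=14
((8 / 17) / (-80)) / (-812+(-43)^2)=-1 / 176290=-0.00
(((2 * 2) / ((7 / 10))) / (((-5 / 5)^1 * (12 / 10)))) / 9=-100 / 189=-0.53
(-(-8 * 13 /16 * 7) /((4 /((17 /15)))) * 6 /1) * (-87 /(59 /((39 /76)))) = -5248971 /89680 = -58.53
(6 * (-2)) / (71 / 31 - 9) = 93 / 52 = 1.79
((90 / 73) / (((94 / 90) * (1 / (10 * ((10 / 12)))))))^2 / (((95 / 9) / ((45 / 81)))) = 1139062500 / 223663459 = 5.09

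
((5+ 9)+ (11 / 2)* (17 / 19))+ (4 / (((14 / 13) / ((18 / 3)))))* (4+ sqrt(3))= 156* sqrt(3) / 7+ 28745 / 266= 146.66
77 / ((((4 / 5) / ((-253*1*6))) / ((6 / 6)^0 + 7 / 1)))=-1168860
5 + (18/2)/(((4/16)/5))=185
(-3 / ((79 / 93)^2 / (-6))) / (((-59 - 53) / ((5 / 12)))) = -129735 / 1397984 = -0.09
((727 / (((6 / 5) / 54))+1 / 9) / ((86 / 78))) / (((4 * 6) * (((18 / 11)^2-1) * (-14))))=-115786957 / 2199708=-52.64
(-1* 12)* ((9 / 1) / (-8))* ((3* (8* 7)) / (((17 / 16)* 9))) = 4032 / 17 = 237.18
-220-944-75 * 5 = -1539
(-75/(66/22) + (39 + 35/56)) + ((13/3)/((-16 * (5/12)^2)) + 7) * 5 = 1673/40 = 41.82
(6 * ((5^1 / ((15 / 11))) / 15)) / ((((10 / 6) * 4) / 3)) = 33 / 50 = 0.66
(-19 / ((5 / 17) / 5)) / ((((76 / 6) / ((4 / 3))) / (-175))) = 5950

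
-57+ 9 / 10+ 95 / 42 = -5653 / 105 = -53.84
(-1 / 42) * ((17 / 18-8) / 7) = 127 / 5292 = 0.02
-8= -8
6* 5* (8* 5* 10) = 12000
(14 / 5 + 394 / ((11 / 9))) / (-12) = -4471 / 165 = -27.10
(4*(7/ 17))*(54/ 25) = 3.56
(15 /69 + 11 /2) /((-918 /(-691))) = 181733 /42228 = 4.30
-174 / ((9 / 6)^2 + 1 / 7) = -4872 / 67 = -72.72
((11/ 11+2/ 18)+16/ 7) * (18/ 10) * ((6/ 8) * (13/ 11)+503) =2372297/ 770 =3080.91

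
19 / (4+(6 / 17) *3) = 323 / 86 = 3.76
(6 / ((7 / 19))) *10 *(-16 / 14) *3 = -27360 / 49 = -558.37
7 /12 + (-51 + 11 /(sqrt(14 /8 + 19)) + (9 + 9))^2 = 1091033 /996- 1452*sqrt(83) /83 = 936.04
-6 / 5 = -1.20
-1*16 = -16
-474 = -474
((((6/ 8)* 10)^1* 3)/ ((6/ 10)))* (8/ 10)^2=24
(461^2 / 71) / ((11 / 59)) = 12538739 / 781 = 16054.72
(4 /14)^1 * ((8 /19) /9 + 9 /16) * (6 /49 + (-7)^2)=4012469 /469224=8.55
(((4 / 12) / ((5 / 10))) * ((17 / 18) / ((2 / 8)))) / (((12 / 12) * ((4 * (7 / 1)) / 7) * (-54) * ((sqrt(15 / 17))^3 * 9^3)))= -289 * sqrt(255) / 239148450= -0.00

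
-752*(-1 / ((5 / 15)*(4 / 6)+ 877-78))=6768 / 7193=0.94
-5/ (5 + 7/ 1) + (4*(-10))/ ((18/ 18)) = -485/ 12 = -40.42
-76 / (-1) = 76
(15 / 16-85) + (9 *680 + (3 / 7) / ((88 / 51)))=7436581 / 1232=6036.19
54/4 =27/2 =13.50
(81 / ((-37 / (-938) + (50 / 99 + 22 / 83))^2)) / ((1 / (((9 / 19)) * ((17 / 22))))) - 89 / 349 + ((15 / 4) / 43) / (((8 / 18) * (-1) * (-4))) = 31994705853548897794489 / 710483345952167687488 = 45.03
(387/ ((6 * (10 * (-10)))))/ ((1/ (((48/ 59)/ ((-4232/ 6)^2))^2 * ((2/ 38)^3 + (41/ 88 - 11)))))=119586391281/ 6581580199869034972480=0.00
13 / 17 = 0.76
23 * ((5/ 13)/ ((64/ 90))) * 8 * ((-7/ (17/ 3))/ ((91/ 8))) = -31050/ 2873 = -10.81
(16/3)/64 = 1/12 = 0.08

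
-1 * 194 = -194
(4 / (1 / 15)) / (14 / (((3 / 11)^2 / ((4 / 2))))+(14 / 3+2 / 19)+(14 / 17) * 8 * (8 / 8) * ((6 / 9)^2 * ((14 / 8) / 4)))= 2907 / 18532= 0.16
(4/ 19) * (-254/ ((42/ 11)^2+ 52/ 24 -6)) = -737616/ 148219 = -4.98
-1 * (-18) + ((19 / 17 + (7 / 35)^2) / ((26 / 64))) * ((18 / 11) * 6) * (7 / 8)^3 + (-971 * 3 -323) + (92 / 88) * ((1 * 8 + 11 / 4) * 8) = -188970622 / 60775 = -3109.35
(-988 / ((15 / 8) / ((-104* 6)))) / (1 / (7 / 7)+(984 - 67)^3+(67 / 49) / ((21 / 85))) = 130131456 / 305175761885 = 0.00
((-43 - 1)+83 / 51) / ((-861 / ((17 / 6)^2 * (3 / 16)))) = 36737 / 495936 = 0.07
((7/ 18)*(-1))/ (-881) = 7/ 15858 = 0.00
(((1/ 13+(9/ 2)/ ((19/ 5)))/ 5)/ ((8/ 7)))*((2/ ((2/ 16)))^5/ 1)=285802496/ 1235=231419.03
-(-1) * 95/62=95/62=1.53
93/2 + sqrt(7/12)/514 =sqrt(21)/3084 + 93/2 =46.50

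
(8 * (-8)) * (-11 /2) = 352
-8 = -8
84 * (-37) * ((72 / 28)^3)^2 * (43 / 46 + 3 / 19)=-7210931610240 / 7344659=-981792.57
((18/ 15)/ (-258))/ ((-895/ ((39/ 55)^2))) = 1521/ 582085625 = 0.00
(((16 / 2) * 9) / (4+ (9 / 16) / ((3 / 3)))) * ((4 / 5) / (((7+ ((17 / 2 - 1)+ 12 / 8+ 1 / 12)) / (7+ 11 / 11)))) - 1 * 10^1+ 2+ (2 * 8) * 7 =7768648 / 70445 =110.28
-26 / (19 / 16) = -416 / 19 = -21.89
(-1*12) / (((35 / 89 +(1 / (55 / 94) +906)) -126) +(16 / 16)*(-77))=-4895 / 287623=-0.02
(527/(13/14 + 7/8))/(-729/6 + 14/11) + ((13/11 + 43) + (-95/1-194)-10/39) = -28365358121/114605205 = -247.50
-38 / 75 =-0.51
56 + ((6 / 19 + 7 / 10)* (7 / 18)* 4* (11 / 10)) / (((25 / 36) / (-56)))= -999432 / 11875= -84.16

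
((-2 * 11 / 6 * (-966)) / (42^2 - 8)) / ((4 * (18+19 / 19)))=1771 / 66728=0.03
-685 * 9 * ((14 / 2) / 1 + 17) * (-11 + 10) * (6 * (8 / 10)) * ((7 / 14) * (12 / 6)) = 710208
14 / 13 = 1.08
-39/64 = -0.61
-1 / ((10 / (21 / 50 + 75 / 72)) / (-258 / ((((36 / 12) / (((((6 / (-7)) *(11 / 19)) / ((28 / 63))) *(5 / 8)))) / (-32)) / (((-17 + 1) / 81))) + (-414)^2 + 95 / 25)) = -300547374677 / 11970000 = -25108.39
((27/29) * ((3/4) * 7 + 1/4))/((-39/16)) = -792/377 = -2.10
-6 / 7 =-0.86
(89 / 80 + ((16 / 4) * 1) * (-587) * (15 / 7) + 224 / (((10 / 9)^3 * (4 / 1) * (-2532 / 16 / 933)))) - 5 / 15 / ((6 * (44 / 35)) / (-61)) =-5268.31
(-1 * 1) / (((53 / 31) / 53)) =-31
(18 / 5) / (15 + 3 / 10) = 4 / 17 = 0.24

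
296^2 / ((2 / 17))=744736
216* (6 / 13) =1296 / 13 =99.69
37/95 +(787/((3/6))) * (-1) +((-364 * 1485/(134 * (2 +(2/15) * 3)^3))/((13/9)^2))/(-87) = -120709957359/76787360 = -1572.00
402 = 402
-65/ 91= -5/ 7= -0.71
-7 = -7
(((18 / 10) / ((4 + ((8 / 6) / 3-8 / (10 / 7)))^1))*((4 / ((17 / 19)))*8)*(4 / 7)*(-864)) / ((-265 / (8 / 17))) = -340402176 / 6969235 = -48.84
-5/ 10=-1/ 2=-0.50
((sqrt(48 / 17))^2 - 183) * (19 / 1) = -58197 / 17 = -3423.35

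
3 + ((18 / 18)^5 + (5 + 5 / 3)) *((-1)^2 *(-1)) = -14 / 3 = -4.67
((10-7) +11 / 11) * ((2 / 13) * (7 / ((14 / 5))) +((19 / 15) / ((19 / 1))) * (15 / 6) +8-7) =242 / 39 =6.21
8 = 8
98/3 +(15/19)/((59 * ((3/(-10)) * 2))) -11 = 72790/3363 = 21.64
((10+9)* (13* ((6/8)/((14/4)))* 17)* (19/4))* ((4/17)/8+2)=971451/112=8673.67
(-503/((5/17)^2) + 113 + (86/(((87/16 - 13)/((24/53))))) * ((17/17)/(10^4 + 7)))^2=83678917608216700380344484/2574010396788675625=32509160.69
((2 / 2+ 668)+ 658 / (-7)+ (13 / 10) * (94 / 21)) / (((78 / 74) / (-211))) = -476117702 / 4095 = -116268.06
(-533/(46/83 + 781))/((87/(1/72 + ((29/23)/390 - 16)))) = 836358713/6675576120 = 0.13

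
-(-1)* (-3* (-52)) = 156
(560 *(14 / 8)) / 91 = 140 / 13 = 10.77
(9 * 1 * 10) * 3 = 270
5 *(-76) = -380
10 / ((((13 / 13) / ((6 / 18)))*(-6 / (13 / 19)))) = -65 / 171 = -0.38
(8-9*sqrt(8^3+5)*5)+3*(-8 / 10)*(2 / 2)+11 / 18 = 559 / 90-45*sqrt(517) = -1016.98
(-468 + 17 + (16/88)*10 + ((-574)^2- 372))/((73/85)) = 307292255/803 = 382680.27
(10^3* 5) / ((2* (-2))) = -1250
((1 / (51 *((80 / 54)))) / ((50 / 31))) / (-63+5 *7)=-279 / 952000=-0.00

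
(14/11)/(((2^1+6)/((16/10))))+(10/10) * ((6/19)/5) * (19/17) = 304/935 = 0.33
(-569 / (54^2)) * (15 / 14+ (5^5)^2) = -77792977285 / 40824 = -1905569.70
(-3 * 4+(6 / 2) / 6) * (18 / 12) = -17.25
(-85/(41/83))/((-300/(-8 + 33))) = 7055/492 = 14.34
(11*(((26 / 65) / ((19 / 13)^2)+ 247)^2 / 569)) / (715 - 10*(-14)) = 2189773805219 / 1585012872375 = 1.38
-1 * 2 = -2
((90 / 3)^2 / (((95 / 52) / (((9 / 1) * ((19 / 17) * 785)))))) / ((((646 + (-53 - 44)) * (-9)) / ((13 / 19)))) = -10613200 / 19703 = -538.66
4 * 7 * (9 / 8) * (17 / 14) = 153 / 4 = 38.25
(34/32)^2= 1.13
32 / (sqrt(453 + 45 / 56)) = 64* sqrt(355782) / 25413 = 1.50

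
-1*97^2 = -9409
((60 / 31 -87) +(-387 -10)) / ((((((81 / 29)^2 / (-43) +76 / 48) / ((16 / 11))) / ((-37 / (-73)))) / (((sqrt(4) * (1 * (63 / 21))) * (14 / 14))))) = -23034856624128 / 15144029945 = -1521.05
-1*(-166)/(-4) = -83/2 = -41.50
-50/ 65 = -10/ 13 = -0.77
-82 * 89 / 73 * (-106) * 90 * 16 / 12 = 92830560 / 73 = 1271651.51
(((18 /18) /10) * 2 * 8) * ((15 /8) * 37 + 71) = 1123 /5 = 224.60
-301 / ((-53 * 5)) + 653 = 173346 / 265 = 654.14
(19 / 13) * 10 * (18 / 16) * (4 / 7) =855 / 91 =9.40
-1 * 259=-259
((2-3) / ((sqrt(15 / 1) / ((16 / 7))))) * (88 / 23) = -1408 * sqrt(15) / 2415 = -2.26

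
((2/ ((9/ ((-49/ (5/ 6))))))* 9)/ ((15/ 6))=-1176/ 25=-47.04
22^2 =484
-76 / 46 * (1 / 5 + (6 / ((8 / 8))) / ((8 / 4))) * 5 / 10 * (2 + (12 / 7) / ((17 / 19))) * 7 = -141664 / 1955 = -72.46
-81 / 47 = -1.72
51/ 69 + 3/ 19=392/ 437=0.90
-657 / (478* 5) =-657 / 2390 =-0.27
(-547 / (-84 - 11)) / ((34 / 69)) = 37743 / 3230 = 11.69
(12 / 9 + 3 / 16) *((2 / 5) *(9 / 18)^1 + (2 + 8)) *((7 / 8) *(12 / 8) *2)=26061 / 640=40.72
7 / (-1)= -7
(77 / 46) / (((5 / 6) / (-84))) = -19404 / 115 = -168.73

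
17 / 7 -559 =-3896 / 7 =-556.57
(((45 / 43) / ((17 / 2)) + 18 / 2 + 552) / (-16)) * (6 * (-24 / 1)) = 3691629 / 731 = 5050.11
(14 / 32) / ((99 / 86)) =301 / 792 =0.38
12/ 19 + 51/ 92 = 2073/ 1748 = 1.19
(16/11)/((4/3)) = 12/11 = 1.09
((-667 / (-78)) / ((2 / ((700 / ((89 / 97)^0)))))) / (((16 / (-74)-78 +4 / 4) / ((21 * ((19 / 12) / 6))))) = -574403725 / 2674152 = -214.80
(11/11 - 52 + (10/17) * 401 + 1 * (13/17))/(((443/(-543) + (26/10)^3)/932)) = 49911745500/4834783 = 10323.47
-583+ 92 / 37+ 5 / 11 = -236084 / 407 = -580.06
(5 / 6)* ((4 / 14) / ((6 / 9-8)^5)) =-405 / 36075424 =-0.00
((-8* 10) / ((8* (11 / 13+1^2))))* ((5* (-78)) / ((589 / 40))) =84500 / 589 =143.46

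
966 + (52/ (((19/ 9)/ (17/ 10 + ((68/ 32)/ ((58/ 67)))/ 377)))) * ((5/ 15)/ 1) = 16483791/ 16820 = 980.01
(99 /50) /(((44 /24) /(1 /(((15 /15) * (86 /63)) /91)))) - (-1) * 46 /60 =234659 /3225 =72.76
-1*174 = -174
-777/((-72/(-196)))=-12691/6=-2115.17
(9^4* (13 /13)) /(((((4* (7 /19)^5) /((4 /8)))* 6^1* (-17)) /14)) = -5415228513 /326536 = -16583.86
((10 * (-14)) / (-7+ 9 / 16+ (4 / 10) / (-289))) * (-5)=-16184000 / 148867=-108.71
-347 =-347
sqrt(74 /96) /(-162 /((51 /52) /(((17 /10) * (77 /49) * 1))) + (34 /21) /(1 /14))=-35 * sqrt(111) /175808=-0.00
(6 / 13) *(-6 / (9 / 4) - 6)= -4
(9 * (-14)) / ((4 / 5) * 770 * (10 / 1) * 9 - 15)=-0.00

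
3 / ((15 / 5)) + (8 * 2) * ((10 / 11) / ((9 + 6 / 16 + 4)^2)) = 136179 / 125939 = 1.08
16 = 16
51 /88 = 0.58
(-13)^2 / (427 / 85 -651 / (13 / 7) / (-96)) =5975840 / 306747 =19.48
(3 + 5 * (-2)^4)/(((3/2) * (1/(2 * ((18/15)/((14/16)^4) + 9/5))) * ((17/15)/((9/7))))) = 138000780/285719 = 482.99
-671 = -671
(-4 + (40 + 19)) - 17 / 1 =38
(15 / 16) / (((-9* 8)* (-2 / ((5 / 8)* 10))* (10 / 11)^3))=1331 / 24576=0.05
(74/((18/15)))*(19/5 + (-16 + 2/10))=-740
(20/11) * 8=14.55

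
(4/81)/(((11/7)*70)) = 2/4455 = 0.00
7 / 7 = 1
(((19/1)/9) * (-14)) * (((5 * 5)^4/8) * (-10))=259765625/18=14431423.61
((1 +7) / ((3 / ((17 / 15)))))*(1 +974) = 8840 / 3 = 2946.67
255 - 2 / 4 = 509 / 2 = 254.50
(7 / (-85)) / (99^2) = -0.00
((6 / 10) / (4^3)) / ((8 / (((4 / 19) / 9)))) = 1 / 36480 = 0.00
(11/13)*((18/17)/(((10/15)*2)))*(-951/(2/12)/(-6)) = 639.02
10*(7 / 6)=35 / 3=11.67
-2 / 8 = -1 / 4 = -0.25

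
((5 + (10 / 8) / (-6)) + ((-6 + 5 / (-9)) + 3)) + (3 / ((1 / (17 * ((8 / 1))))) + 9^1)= 30113 / 72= 418.24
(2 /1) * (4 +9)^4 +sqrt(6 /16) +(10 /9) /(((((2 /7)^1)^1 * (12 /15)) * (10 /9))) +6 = sqrt(6) /4 +457059 /8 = 57132.99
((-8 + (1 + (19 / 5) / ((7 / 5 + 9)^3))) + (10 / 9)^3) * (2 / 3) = -576568349 / 153754848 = -3.75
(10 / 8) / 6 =5 / 24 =0.21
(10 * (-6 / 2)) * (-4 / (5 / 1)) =24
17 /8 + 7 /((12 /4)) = 107 /24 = 4.46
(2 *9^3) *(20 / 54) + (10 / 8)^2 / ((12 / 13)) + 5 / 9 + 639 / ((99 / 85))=6911845 / 6336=1090.88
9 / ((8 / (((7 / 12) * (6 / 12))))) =21 / 64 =0.33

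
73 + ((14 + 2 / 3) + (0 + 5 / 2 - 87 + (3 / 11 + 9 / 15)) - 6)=-647 / 330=-1.96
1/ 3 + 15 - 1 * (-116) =394/ 3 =131.33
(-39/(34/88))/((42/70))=-2860/17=-168.24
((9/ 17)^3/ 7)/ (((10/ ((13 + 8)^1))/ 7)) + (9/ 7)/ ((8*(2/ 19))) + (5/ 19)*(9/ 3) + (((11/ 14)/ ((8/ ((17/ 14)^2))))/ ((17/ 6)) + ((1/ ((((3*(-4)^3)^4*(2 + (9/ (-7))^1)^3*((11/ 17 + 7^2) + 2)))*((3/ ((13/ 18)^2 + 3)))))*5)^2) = 72106463495984474862957599435532700006061/ 26915713307285464573598694930917621760000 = 2.68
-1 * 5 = -5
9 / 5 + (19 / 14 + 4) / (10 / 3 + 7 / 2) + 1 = 5143 / 1435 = 3.58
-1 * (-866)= 866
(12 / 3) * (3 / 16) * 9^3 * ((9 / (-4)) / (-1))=19683 / 16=1230.19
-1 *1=-1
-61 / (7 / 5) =-305 / 7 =-43.57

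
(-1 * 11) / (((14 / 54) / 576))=-171072 / 7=-24438.86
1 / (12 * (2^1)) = 1 / 24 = 0.04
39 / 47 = 0.83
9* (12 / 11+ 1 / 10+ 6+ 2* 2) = 11079 / 110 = 100.72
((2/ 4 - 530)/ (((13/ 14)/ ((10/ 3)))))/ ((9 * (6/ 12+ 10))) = -7060/ 351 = -20.11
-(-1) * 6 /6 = 1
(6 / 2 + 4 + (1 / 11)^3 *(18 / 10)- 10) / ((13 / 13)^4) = -19956 / 6655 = -3.00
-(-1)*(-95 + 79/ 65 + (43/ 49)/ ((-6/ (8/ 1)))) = -94.95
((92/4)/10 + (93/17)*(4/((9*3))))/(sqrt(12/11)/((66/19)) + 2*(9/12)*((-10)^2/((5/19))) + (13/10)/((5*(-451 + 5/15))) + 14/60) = 29300421203819480/5371574829038936841-2689482224000*sqrt(33)/5371574829038936841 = 0.01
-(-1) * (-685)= -685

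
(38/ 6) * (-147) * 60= -55860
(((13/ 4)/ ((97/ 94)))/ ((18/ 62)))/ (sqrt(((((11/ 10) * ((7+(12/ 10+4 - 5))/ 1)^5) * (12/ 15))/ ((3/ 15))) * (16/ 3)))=2367625 * sqrt(66)/ 1194766848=0.02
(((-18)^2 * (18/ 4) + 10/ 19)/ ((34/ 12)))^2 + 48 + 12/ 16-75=110574557391/ 417316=264966.01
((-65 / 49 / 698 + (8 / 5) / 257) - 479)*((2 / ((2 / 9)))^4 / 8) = -138119901493779 / 351596560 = -392836.33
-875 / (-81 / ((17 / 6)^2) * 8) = 252875 / 23328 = 10.84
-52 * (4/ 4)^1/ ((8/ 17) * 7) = -221/ 14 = -15.79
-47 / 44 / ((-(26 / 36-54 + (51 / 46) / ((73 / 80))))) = -710217 / 34615702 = -0.02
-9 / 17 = -0.53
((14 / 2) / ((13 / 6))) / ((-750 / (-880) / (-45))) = -11088 / 65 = -170.58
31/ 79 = 0.39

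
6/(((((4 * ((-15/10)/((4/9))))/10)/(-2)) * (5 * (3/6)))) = 32/9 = 3.56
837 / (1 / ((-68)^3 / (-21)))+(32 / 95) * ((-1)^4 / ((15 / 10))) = 25002060928 / 1995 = 12532361.37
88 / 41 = 2.15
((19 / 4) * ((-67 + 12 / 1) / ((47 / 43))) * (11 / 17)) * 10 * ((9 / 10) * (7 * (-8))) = 62279910 / 799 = 77947.32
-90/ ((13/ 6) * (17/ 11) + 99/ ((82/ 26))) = -243540/ 94003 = -2.59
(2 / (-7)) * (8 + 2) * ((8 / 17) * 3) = -480 / 119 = -4.03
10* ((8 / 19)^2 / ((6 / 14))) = 4480 / 1083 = 4.14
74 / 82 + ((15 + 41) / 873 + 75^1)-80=-144368 / 35793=-4.03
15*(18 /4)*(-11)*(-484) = 359370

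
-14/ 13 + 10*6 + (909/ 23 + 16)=34219/ 299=114.44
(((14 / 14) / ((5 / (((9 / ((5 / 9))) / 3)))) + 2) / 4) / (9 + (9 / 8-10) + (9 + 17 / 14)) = 1078 / 14475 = 0.07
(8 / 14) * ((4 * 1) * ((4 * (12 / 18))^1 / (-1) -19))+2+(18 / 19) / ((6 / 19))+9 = -746 / 21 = -35.52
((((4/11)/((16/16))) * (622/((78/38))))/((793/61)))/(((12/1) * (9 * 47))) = 11818/7077213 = 0.00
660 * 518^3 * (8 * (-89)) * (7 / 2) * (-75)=17145198444528000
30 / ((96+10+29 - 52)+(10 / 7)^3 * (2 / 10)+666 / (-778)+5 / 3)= 12008430 / 33781201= 0.36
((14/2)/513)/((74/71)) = 497/37962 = 0.01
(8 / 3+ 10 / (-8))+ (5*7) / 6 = 29 / 4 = 7.25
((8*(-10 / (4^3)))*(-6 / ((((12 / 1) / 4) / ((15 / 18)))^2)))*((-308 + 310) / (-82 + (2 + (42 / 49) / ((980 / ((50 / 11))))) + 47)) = -471625 / 13445352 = -0.04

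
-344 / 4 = -86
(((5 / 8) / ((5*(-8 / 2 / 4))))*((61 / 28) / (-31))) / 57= 61 / 395808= 0.00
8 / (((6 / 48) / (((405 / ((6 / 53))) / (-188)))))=-57240 / 47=-1217.87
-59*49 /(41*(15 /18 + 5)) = -2478 /205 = -12.09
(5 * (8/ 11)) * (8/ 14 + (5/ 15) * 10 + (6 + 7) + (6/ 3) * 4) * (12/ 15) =16736/ 231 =72.45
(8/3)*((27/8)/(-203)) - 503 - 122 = -126884/203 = -625.04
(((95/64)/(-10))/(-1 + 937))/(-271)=19/32467968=0.00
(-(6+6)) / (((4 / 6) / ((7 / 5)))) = -126 / 5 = -25.20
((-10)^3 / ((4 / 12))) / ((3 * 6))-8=-524 / 3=-174.67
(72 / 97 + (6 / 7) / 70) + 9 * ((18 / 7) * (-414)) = -227677929 / 23765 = -9580.39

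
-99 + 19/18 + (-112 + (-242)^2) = 1050373/18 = 58354.06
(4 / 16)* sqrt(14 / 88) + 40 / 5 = sqrt(77) / 88 + 8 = 8.10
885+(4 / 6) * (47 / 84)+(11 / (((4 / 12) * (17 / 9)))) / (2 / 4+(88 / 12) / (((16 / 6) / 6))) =32277395 / 36414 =886.40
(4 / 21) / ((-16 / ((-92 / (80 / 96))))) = 46 / 35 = 1.31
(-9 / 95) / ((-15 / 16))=48 / 475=0.10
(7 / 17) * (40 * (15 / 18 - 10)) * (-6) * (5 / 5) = 15400 / 17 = 905.88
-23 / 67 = -0.34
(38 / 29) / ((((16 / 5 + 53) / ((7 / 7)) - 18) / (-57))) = -1.96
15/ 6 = 5/ 2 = 2.50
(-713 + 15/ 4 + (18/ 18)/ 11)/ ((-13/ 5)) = 272.75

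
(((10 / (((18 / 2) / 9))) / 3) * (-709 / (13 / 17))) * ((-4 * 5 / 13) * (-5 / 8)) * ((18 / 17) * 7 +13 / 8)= -108920125 / 4056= -26854.07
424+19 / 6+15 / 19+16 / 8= 49015 / 114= 429.96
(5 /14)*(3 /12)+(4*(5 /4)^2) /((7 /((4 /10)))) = 25 /56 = 0.45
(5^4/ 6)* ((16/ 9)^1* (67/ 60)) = 16750/ 81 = 206.79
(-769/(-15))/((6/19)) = 14611/90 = 162.34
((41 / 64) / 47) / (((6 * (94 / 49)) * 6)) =2009 / 10179072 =0.00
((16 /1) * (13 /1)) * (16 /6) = 554.67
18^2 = 324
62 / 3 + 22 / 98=3071 / 147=20.89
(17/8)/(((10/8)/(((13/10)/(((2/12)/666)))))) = 220779/25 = 8831.16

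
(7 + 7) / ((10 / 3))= 21 / 5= 4.20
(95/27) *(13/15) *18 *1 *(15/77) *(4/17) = 2.52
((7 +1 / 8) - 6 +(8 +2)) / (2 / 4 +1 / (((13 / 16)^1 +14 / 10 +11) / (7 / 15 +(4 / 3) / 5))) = 282219 / 14092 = 20.03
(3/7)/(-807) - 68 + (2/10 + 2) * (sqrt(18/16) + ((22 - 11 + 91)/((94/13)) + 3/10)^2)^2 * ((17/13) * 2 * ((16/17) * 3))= 18155190636 * sqrt(2)/3589625 + 261200889178132025093/373280347496875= 706897.20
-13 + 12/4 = -10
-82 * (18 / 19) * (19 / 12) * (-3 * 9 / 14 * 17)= 4032.64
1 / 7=0.14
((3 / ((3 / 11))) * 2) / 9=22 / 9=2.44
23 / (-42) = -23 / 42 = -0.55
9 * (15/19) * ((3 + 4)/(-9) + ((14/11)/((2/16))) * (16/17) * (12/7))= 395085/3553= 111.20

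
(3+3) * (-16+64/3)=32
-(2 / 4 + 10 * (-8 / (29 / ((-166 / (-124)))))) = 5741 / 1798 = 3.19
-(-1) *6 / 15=2 / 5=0.40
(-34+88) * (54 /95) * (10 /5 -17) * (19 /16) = -546.75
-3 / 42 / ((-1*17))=0.00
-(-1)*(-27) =-27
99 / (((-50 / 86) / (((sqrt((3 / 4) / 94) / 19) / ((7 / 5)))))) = -4257 * sqrt(282) / 125020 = -0.57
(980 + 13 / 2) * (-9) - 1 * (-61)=-17635 / 2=-8817.50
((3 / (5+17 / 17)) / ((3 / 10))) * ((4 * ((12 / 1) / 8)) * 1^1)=10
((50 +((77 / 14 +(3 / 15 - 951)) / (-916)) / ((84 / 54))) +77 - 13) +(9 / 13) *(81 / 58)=5590316229 / 48346480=115.63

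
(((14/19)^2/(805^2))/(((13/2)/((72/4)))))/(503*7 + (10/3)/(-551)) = 12528/19012129614725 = 0.00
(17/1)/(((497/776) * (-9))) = -2.95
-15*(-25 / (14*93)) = 125 / 434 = 0.29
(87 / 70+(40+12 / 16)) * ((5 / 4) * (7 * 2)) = 5879 / 8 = 734.88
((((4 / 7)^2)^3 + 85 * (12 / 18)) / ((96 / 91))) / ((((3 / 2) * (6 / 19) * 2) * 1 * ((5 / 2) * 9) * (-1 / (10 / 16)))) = -2471558323 / 1568294784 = -1.58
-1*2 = -2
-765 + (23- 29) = -771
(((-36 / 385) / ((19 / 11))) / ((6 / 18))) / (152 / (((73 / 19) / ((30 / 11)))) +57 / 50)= -96360 / 64693727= -0.00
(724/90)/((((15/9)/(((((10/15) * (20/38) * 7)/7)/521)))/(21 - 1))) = 0.07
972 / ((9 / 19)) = 2052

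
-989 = -989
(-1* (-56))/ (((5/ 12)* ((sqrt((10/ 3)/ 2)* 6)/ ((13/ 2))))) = 728* sqrt(15)/ 25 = 112.78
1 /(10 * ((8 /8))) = 1 /10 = 0.10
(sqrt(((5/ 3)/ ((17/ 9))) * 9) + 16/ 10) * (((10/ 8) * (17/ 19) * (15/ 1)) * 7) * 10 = 35700/ 19 + 7875 * sqrt(255)/ 38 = 5188.25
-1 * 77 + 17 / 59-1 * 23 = -5883 / 59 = -99.71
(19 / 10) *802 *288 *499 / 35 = 1094941728 / 175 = 6256809.87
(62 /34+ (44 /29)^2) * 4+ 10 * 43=6383642 /14297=446.50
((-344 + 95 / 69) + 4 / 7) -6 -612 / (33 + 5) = -3341869 / 9177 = -364.16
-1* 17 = -17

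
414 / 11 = 37.64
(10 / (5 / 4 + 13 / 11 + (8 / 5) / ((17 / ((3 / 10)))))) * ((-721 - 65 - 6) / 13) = -148104000 / 598039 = -247.65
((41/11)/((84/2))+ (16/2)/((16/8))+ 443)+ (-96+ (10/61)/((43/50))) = 425689469/1211826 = 351.28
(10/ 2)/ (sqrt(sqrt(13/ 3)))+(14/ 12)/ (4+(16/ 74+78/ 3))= 259/ 6708+5 * 13^(3/ 4) * 3^(1/ 4)/ 13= 3.50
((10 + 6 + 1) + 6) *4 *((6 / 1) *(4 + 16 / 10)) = 15456 / 5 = 3091.20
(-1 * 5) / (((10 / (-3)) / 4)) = 6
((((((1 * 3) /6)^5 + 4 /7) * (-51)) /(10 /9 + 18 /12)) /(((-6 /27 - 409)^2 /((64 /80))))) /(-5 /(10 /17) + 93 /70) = 5019165 /640081106932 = 0.00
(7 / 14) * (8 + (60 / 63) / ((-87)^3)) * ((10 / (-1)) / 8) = -138285605 / 27657126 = -5.00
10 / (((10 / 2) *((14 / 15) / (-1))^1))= -15 / 7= -2.14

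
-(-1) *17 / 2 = 17 / 2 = 8.50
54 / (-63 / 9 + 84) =54 / 77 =0.70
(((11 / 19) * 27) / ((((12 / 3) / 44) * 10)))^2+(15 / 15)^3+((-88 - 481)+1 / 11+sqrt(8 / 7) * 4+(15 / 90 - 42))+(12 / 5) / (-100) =-1870981021 / 5956500+8 * sqrt(14) / 7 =-309.83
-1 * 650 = -650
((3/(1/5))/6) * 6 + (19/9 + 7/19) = 2989/171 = 17.48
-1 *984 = -984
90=90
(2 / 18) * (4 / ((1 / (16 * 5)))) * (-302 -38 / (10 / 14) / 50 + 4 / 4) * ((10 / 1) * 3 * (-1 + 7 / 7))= 0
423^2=178929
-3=-3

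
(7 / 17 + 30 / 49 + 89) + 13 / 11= 835719 / 9163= 91.21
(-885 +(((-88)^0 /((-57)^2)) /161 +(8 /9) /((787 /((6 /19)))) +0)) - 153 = -427314395015 /411671043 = -1038.00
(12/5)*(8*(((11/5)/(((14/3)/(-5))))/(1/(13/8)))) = -73.54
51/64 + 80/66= 4243/2112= 2.01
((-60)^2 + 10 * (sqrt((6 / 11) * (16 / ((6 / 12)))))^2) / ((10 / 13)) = 53976 / 11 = 4906.91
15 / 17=0.88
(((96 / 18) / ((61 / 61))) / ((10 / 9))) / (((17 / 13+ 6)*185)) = 312 / 87875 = 0.00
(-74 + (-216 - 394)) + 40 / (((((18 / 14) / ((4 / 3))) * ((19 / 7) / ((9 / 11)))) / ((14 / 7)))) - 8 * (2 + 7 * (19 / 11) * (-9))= 122612 / 627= 195.55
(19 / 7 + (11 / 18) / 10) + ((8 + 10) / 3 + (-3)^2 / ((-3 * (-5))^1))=11813 / 1260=9.38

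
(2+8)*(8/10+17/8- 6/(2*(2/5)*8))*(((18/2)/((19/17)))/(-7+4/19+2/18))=-218943/9136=-23.96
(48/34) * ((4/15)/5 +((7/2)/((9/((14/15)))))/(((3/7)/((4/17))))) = 69568/195075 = 0.36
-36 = -36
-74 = -74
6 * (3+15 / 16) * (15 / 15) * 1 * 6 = 567 / 4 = 141.75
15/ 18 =5/ 6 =0.83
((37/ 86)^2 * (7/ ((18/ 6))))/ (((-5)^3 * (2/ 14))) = -67081/ 2773500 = -0.02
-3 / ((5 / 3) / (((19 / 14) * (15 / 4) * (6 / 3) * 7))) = -513 / 4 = -128.25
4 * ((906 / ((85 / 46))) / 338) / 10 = 41676 / 71825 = 0.58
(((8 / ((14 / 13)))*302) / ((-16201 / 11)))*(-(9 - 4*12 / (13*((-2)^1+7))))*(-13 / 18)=-15460588 / 1701105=-9.09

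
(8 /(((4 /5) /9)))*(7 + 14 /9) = 770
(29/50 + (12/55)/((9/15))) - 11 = -5531/550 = -10.06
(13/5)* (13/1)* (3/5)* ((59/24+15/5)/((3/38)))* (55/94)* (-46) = -37738.36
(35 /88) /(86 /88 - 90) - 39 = -305561 /7834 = -39.00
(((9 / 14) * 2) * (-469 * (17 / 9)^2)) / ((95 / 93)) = -600253 / 285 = -2106.15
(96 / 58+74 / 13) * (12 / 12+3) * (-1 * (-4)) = 44320 / 377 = 117.56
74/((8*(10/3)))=111/40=2.78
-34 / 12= -17 / 6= -2.83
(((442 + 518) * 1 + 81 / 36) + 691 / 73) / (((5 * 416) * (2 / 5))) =283741 / 242944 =1.17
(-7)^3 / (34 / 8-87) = 1372 / 331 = 4.15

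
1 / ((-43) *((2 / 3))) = -3 / 86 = -0.03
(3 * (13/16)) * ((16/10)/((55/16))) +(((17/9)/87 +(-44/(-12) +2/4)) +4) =4014917/430650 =9.32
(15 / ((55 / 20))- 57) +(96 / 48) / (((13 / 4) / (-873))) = -84195 / 143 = -588.78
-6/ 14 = -3/ 7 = -0.43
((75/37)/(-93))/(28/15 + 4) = -375/100936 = -0.00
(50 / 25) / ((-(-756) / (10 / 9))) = 5 / 1701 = 0.00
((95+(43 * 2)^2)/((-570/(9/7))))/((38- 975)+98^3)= -22473/1250539150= -0.00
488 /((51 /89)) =43432 /51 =851.61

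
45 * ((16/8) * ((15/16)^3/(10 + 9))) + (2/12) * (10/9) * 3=1561435/350208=4.46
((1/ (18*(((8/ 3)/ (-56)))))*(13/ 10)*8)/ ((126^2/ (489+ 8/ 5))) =-31889/ 85050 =-0.37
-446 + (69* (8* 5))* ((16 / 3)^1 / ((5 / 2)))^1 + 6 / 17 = 92520 / 17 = 5442.35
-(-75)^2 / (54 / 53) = -33125 / 6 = -5520.83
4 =4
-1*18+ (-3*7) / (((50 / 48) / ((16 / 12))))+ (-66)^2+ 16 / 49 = 5281522 / 1225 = 4311.45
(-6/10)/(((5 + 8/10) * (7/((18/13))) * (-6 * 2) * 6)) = 3/10556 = 0.00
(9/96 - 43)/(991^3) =-1373/31143752672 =-0.00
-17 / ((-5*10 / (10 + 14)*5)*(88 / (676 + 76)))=19176 / 1375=13.95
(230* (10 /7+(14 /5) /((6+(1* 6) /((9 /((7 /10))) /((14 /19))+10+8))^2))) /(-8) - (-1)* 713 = 119647827281 /178628576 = 669.81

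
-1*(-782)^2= -611524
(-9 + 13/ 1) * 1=4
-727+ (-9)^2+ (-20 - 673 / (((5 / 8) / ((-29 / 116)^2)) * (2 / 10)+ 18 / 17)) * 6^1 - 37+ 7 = -55019 / 26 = -2116.12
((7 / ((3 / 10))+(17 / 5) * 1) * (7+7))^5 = 5576504300954585824 / 759375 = 7343544758458.71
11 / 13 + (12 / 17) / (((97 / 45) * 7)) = 133993 / 150059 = 0.89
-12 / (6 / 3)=-6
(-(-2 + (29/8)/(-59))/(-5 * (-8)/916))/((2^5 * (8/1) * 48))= 222817/57999360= 0.00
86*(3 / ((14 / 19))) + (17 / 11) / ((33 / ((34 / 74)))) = 32921404 / 94017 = 350.16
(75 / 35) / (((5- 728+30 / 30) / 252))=-270 / 361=-0.75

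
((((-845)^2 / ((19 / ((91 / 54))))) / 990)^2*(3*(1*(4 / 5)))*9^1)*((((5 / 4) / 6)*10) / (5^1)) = 168876652515025 / 4585456656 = 36828.75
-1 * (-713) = 713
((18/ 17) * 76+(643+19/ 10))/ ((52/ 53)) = 6535589/ 8840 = 739.32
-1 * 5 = -5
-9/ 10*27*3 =-729/ 10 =-72.90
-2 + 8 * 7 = 54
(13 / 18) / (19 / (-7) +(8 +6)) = 91 / 1422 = 0.06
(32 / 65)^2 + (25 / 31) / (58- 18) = 275077 / 1047800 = 0.26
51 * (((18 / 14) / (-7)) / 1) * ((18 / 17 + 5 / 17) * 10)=-6210 / 49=-126.73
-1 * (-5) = 5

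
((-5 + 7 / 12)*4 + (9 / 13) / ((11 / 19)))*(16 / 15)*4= -452224 / 6435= -70.28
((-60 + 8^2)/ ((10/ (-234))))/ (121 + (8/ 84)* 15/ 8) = -112/ 145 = -0.77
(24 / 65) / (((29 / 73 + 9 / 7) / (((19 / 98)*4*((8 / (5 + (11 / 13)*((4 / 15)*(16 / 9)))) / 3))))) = 1198368 / 14265895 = 0.08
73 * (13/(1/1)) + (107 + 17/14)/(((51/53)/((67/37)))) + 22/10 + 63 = 53621501/44030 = 1217.84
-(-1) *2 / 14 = 1 / 7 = 0.14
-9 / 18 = -0.50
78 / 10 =39 / 5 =7.80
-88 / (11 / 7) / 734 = -28 / 367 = -0.08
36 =36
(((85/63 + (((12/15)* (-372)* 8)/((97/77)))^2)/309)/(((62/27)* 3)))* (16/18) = 211722976843828/141952877325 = 1491.50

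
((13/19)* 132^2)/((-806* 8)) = -1089/589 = -1.85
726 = 726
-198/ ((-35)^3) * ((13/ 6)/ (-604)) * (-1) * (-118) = -0.00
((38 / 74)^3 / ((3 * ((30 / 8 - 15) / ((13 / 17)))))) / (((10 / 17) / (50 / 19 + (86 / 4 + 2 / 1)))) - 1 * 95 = -1084261258 / 11396925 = -95.14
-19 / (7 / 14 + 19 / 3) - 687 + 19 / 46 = -1300147 / 1886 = -689.37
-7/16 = -0.44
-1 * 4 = -4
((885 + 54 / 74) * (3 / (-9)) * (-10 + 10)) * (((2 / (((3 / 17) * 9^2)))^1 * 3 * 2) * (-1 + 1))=0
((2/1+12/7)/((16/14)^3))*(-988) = -157339/64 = -2458.42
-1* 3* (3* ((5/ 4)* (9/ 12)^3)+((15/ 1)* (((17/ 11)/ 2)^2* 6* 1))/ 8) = -771255/ 30976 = -24.90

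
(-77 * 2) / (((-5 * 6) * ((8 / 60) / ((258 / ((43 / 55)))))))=12705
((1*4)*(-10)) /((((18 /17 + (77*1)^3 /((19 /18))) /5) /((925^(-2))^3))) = -323 /437537283362440136718750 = -0.00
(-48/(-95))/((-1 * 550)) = -24/26125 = -0.00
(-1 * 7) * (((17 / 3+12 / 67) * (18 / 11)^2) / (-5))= 177660 / 8107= 21.91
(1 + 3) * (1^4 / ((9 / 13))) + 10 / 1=142 / 9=15.78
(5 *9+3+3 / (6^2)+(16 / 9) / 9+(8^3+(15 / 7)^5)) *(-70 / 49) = -16485145085 / 19059138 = -864.95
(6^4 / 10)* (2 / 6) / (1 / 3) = 648 / 5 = 129.60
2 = 2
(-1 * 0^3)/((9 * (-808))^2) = 0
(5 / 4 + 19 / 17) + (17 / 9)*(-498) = -191413 / 204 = -938.30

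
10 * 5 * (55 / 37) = 2750 / 37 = 74.32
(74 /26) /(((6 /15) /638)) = 59015 /13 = 4539.62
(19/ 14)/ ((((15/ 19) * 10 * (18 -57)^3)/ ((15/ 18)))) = -361/ 149483880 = -0.00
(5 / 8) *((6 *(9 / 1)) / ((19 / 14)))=945 / 38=24.87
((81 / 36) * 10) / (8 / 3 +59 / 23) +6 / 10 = 17691 / 3610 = 4.90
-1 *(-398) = 398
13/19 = 0.68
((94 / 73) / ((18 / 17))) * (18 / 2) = 799 / 73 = 10.95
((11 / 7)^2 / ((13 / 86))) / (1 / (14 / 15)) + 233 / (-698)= 14208731 / 952770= 14.91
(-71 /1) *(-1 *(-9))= -639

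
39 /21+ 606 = 4255 /7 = 607.86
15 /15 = 1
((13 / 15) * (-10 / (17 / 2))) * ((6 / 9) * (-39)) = 1352 / 51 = 26.51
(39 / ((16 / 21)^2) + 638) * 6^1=4231.10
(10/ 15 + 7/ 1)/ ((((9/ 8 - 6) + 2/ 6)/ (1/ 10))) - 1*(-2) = 998/ 545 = 1.83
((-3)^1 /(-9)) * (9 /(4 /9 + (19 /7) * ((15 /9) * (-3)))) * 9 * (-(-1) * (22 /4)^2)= -205821 /3308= -62.22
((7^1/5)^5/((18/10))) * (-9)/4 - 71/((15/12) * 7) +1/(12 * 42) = -14.84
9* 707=6363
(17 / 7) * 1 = 17 / 7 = 2.43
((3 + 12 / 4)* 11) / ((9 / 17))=374 / 3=124.67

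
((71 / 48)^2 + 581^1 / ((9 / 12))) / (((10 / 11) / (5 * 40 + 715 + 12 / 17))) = 102164160967 / 130560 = 782507.36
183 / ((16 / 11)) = 2013 / 16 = 125.81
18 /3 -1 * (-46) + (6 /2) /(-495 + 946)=23455 /451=52.01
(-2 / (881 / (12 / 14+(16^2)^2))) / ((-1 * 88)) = 229379 / 135674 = 1.69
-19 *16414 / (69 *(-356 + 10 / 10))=311866 / 24495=12.73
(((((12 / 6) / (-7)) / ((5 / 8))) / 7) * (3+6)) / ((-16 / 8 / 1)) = 72 / 245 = 0.29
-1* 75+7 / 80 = -5993 / 80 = -74.91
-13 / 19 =-0.68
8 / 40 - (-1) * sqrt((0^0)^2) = 6 / 5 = 1.20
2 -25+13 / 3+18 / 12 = -103 / 6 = -17.17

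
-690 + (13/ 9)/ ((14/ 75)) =-28655/ 42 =-682.26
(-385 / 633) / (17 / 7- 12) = 2695 / 42411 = 0.06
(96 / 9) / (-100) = -0.11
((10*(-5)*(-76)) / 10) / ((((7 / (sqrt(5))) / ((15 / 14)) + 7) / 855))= 365512500 / 6503 - 9747000*sqrt(5) / 929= 32746.09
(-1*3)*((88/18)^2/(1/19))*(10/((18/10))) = -1839200/243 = -7568.72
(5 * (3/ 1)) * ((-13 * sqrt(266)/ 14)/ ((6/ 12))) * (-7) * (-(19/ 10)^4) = -5082519 * sqrt(266)/ 2000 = -41446.69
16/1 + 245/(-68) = 12.40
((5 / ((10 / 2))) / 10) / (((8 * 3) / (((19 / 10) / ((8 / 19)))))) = 361 / 19200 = 0.02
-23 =-23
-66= -66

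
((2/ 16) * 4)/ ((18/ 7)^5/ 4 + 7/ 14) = 16807/ 961591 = 0.02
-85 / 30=-17 / 6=-2.83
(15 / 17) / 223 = 15 / 3791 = 0.00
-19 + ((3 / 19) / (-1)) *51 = -514 / 19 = -27.05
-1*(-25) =25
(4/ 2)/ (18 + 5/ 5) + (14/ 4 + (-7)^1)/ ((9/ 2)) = -115/ 171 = -0.67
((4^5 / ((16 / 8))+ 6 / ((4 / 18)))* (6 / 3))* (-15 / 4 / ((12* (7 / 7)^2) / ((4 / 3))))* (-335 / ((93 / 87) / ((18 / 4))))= 78545775 / 124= 633433.67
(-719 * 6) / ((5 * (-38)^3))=2157 / 137180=0.02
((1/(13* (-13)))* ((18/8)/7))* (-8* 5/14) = 45/8281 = 0.01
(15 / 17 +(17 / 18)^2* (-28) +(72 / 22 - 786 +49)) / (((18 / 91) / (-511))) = 533771168203 / 272646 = 1957744.36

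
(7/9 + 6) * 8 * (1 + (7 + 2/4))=460.89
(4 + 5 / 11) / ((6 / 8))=196 / 33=5.94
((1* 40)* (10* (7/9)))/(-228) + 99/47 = 17887/24111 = 0.74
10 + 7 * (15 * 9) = 955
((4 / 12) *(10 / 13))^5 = 100000 / 90224199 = 0.00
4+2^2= 8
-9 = -9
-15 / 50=-3 / 10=-0.30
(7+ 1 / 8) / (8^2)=57 / 512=0.11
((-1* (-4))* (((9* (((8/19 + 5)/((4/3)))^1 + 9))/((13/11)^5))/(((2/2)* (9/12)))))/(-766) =-959541858/2701899161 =-0.36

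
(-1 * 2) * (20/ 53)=-40/ 53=-0.75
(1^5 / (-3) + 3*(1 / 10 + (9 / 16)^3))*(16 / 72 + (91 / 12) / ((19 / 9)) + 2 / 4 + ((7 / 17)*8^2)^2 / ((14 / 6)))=1835817141731 / 12145213440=151.16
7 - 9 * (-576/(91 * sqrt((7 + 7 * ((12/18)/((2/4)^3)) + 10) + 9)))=14.16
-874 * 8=-6992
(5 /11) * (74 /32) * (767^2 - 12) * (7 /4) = 761818715 /704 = 1082128.86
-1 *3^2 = -9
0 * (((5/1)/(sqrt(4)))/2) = 0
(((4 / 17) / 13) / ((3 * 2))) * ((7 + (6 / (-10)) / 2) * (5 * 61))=4087 / 663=6.16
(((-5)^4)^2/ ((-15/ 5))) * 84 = -10937500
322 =322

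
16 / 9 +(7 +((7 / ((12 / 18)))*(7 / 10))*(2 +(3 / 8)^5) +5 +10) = 227272657 / 5898240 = 38.53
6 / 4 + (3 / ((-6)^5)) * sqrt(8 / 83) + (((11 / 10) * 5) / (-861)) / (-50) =129161 / 86100 -sqrt(166) / 107568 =1.50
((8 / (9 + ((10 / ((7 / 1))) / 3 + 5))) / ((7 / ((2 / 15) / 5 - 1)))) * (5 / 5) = -73 / 950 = -0.08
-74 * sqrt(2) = -104.65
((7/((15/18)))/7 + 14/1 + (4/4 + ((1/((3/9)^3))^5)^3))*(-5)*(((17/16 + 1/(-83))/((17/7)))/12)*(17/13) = -3005089956194676152854905/4316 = -696267367051593177213.83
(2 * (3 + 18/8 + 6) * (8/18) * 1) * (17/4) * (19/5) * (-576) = -93024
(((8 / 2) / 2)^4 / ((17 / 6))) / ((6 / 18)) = 288 / 17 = 16.94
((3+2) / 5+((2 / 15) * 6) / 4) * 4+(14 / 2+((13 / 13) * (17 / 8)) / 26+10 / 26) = 12.27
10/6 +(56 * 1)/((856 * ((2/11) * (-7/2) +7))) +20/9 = 37549/9630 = 3.90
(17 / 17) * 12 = 12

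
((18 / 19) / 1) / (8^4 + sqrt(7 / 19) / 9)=5971968 / 25820135417 -162 * sqrt(133) / 490582572923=0.00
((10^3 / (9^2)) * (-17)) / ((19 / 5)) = -85000 / 1539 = -55.23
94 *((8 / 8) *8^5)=3080192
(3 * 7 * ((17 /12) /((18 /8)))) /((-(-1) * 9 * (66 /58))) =3451 /2673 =1.29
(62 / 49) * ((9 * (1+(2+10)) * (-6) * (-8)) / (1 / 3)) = 1044576 / 49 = 21317.88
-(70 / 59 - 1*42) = 2408 / 59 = 40.81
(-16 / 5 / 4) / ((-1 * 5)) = 4 / 25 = 0.16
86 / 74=43 / 37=1.16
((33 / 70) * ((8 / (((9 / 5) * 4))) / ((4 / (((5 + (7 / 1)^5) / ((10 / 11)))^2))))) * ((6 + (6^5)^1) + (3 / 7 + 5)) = 427235858991216 / 1225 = 348763966523.44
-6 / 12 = -1 / 2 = -0.50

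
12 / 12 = 1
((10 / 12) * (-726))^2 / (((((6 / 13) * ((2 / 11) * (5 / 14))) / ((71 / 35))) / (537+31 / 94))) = 7508166537157 / 564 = 13312352016.24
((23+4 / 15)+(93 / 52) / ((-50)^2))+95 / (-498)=248996719 / 10790000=23.08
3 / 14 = 0.21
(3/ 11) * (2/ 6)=1/ 11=0.09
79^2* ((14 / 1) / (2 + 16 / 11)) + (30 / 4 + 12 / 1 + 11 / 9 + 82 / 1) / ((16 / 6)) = 25330.99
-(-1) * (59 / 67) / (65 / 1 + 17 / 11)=0.01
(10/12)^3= 125/216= 0.58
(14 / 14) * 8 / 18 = 4 / 9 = 0.44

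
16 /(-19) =-16 /19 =-0.84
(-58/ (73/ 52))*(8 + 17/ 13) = -28072/ 73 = -384.55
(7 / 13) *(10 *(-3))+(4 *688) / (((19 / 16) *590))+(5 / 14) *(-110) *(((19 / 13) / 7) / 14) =-640403737 / 49985390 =-12.81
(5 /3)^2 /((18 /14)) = 175 /81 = 2.16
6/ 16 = 3/ 8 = 0.38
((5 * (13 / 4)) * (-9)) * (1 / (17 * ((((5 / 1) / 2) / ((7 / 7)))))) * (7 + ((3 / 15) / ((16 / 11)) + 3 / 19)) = -1297413 / 51680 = -25.10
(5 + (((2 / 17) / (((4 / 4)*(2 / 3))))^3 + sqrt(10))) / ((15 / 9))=3*sqrt(10) / 5 + 73776 / 24565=4.90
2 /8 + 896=896.25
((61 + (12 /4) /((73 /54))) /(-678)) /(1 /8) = -18460 /24747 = -0.75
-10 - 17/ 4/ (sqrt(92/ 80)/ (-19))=65.30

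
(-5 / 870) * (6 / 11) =-1 / 319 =-0.00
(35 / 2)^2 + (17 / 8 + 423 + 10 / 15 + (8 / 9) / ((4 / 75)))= 17969 / 24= 748.71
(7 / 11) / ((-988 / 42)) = -147 / 5434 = -0.03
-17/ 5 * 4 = -13.60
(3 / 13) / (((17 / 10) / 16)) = 480 / 221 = 2.17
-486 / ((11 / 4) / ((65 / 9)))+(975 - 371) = -7396 / 11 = -672.36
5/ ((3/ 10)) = 16.67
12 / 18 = 2 / 3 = 0.67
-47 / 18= -2.61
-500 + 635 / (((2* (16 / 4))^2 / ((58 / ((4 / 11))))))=138565 / 128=1082.54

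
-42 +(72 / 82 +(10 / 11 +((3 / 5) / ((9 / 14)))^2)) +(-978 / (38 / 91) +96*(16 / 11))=-2241.76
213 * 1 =213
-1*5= -5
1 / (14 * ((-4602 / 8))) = -2 / 16107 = -0.00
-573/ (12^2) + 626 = 29857/ 48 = 622.02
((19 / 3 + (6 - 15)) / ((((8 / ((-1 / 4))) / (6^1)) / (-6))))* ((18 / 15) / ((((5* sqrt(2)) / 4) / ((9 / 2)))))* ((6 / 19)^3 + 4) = -4479624* sqrt(2) / 171475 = -36.95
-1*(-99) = 99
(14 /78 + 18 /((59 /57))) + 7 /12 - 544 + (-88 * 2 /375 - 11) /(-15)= -9061615157 /17257500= -525.08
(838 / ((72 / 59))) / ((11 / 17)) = 420257 / 396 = 1061.26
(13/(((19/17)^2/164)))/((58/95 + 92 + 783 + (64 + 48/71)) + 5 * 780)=218732540/620306927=0.35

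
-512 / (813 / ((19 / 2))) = -4864 / 813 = -5.98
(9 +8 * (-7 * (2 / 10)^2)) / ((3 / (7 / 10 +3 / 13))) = 1573 / 750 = 2.10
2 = 2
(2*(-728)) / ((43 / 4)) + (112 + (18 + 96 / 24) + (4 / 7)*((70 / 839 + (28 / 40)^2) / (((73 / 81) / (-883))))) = -21232768747 / 65840525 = -322.49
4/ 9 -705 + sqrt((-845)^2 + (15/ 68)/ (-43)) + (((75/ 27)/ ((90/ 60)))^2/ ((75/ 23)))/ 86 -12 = -67384451/ 94041 + sqrt(1526188441135)/ 1462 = 128.46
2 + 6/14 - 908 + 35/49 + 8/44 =-69660/77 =-904.68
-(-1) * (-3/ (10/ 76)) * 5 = -114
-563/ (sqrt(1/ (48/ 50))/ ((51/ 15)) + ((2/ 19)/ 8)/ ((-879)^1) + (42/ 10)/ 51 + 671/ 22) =-555164726390168460/ 30153817980595819 + 2224646559142500 * sqrt(6)/ 30153817980595819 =-18.23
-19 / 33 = -0.58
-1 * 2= -2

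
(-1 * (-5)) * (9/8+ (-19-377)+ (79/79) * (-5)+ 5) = -15795/8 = -1974.38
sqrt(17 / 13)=sqrt(221) / 13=1.14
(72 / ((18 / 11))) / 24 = 11 / 6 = 1.83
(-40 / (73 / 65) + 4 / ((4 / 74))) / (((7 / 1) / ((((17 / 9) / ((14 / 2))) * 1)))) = 15878 / 10731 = 1.48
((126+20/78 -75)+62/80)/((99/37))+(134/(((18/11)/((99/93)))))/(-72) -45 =-215723/8060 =-26.76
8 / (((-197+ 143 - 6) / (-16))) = 32 / 15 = 2.13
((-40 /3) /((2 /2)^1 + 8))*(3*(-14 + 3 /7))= 3800 /63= 60.32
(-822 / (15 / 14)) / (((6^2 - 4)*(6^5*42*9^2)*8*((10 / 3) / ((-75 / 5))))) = 137 / 268738560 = 0.00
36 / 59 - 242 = -14242 / 59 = -241.39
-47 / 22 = -2.14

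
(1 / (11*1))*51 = 51 / 11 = 4.64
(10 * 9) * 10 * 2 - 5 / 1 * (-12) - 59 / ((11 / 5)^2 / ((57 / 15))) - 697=135118 / 121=1116.68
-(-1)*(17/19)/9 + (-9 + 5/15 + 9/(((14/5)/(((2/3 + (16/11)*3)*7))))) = 104.61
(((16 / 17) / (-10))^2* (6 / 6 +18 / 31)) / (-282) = -1568 / 31580475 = -0.00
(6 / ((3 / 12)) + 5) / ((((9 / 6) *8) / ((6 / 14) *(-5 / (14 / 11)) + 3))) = 1247 / 392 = 3.18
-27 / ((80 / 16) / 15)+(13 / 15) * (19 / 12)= -14333 / 180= -79.63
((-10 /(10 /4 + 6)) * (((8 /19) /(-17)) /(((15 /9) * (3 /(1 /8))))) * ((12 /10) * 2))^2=2304 /753777025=0.00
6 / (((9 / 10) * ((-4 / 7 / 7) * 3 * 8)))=-245 / 72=-3.40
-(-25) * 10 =250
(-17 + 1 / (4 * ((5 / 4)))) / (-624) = 0.03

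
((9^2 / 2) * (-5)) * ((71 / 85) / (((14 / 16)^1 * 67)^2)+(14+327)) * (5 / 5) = -516421504449 / 7478674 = -69052.55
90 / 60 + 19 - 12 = 17 / 2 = 8.50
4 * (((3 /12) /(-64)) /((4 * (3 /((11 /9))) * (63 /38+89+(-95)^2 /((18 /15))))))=-209 /999601920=-0.00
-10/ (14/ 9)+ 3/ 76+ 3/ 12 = -1633/ 266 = -6.14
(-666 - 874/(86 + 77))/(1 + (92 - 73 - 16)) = -27358/163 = -167.84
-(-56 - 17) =73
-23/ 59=-0.39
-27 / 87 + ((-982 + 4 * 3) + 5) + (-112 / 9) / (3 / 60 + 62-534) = -2378053334 / 2463579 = -965.28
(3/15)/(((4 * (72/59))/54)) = 177/80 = 2.21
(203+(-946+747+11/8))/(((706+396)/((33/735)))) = 473/2159920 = 0.00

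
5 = 5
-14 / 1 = -14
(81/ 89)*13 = 1053/ 89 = 11.83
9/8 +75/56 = 69/28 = 2.46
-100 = -100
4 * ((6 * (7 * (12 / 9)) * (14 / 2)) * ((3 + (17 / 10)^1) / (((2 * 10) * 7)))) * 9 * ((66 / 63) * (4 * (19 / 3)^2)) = 79631.79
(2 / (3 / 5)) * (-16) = -160 / 3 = -53.33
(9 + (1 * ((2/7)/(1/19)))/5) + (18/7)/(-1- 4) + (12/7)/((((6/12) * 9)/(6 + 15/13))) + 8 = 1847/91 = 20.30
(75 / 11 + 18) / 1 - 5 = 218 / 11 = 19.82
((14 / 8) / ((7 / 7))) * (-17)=-119 / 4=-29.75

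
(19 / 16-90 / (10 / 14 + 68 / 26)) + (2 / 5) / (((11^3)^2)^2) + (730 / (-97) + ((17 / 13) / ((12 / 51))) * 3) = -533853963726213900773 / 31977070119005062480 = -16.69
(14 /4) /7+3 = 3.50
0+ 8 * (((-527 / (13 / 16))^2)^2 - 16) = 40440114673891200 / 28561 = 1415920824687.20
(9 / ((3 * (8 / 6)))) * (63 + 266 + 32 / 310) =459099 / 620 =740.48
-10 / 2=-5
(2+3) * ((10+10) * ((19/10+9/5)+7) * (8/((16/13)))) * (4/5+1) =12519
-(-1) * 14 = 14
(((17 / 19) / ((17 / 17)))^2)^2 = 83521 / 130321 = 0.64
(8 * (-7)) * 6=-336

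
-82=-82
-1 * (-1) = 1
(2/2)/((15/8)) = 8/15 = 0.53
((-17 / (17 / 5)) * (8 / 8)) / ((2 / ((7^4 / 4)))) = -12005 / 8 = -1500.62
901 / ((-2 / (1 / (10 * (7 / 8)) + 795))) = -25073929 / 70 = -358198.99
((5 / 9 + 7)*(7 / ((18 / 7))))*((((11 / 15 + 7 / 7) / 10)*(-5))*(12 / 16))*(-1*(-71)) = -949.21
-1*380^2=-144400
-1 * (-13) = 13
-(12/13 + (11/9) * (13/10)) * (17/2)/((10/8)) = -49963/2925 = -17.08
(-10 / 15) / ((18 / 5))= -5 / 27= -0.19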